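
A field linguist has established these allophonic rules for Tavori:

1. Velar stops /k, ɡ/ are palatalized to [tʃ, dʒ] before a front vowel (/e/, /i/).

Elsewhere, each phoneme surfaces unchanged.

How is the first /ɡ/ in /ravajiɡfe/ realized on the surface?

/ɡ/ (between /i/ and /f/): rule 1 targets it, but not before a front vowel → unchanged [ɡ].

[ɡ]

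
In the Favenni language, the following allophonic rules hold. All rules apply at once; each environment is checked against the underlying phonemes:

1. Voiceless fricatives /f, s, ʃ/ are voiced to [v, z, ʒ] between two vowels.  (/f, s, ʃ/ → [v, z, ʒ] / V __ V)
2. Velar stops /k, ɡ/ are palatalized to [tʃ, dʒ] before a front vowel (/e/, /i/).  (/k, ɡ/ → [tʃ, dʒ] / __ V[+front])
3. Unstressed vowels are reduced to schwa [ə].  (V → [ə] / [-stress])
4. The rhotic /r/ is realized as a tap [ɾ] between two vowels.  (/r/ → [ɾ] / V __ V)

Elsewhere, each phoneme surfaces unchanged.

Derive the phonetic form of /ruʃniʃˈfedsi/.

[rəʃnəʃˈfedsə]

/r/ (word-initial) is in the target of rule 4 but the environment (between two vowels) is not met → [r].
/u/ meets the environment for rule 3 (in an unstressed syllable) → [ə].
/ʃ/ (between /u/ and /n/): rule 1 targets it, but not between two vowels → unchanged [ʃ].
/i/ — between /n/ and /ʃ/, in an unstressed syllable — surfaces as [ə] (rule 3).
/ʃ/ (between /i/ and /f/) is in the target of rule 1 but the environment (between two vowels) is not met → [ʃ].
/f/ — between /ʃ/ and /e/; rule 1 does not apply here → [f].
/e/ — between /f/ and /d/; rule 3 does not apply here → [e].
/s/ — between /d/ and /i/; rule 1 does not apply here → [s].
/i/ meets the environment for rule 3 (in an unstressed syllable) → [ə].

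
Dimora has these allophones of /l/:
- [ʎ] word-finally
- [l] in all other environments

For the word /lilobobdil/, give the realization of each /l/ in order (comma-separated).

Occurrence 1 (position 1): no conditioning environment matches → elsewhere allophone [l].
Occurrence 2 (position 3): no conditioning environment matches → elsewhere allophone [l].
Occurrence 3 (position 10): word-finally → [ʎ].

[l], [l], [ʎ]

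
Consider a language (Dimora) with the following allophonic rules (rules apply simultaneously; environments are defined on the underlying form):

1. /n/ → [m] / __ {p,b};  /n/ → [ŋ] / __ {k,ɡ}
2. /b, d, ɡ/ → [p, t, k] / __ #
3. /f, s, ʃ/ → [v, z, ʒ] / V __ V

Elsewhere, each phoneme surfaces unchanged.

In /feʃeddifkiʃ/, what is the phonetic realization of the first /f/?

/f/ — word-initial; rule 3 does not apply here → [f].

[f]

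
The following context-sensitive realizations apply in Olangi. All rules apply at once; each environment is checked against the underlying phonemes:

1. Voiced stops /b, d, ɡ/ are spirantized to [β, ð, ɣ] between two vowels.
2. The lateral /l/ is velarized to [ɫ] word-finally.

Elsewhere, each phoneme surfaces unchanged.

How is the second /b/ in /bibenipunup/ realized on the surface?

/b/ meets the environment for rule 1 (between two vowels) → [β].

[β]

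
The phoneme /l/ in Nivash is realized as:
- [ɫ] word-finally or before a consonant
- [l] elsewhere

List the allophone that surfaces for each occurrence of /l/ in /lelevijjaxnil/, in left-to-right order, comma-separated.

Occurrence 1 (position 1): no conditioning environment matches → elsewhere allophone [l].
Occurrence 2 (position 3): no conditioning environment matches → elsewhere allophone [l].
Occurrence 3 (position 13): word-finally or before a consonant → [ɫ].

[l], [l], [ɫ]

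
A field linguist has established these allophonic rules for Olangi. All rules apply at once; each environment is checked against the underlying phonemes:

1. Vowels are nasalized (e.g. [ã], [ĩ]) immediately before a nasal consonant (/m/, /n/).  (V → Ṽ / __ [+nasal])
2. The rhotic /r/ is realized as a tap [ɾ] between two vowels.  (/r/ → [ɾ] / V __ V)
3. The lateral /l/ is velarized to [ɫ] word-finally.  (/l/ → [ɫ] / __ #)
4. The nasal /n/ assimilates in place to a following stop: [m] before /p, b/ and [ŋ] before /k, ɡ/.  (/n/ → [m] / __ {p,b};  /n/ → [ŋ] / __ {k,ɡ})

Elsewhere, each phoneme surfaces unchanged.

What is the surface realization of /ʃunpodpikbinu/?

[ʃũmpodpikbĩnu]

/u/ meets the environment for rule 1 (before a nasal consonant) → [ũ].
/n/ (between /u/ and /p/) occurs before a labial or velar stop → [m] by rule 4.
/o/ (between /p/ and /d/) fails the environment for rule 1, so it stays [o].
/i/ (between /p/ and /k/) fails the environment for rule 1, so it stays [i].
/i/ (between /b/ and /n/) occurs before a nasal consonant → [ĩ] by rule 1.
/n/ — between /i/ and /u/; rule 4 does not apply here → [n].
/u/ (word-final) is in the target of rule 1 but the environment (before a nasal consonant) is not met → [u].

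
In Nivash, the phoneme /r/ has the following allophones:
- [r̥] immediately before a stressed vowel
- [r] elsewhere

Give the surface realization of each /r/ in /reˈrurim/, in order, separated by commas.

[r], [r̥], [r]

Occurrence 1 (position 1): no conditioning environment matches → elsewhere allophone [r].
Occurrence 2 (position 3): immediately before a stressed vowel → [r̥].
Occurrence 3 (position 5): no conditioning environment matches → elsewhere allophone [r].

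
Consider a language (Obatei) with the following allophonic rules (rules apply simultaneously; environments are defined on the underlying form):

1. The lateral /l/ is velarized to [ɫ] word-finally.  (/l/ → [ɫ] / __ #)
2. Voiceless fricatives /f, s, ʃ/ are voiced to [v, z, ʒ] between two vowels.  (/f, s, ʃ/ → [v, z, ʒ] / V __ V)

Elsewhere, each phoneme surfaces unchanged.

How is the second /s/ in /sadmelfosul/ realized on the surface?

[z]

/s/ (between /o/ and /u/) occurs between two vowels → [z] by rule 2.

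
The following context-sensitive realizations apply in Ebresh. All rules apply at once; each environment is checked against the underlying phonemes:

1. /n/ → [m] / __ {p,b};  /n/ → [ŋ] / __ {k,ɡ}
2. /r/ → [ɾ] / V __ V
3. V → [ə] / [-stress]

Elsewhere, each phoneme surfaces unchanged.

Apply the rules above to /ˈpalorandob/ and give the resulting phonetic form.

/p/ (word-initial) is unaffected → [p].
/a/ (between /p/ and /l/) fails the environment for rule 3, so it stays [a].
/l/ (between /a/ and /o/): no rule targets it → [l].
Rule 3 applies to /o/ (between /l/ and /r/: in an unstressed syllable) → [ə].
/r/ (between /o/ and /a/): between two vowels, so rule 2 applies → [ɾ].
/a/ meets the environment for rule 3 (in an unstressed syllable) → [ə].
/n/ (between /a/ and /d/): rule 1 targets it, but not before a labial or velar stop → unchanged [n].
/d/ stays [d].
/o/ meets the environment for rule 3 (in an unstressed syllable) → [ə].
/b/ (word-final) is unaffected → [b].

[ˈpaləɾəndəb]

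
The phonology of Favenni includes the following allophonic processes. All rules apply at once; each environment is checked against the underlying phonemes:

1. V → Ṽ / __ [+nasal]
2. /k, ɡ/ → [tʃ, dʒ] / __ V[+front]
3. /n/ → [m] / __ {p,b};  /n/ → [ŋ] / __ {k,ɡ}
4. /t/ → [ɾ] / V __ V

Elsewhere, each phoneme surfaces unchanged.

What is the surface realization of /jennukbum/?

[jẽnnukbũm]

/j/ — not in any rule's target class → [j].
/e/ — between /j/ and /n/, before a nasal consonant — surfaces as [ẽ] (rule 1).
/n/ — between /e/ and /n/; rule 3 does not apply here → [n].
/n/ (between /n/ and /u/) is in the target of rule 3 but the environment (before a labial or velar stop) is not met → [n].
/u/ (between /n/ and /k/): rule 1 targets it, but not before a nasal consonant → unchanged [u].
/k/ (between /u/ and /b/): rule 2 targets it, but not before a front vowel → unchanged [k].
/b/ — not in any rule's target class → [b].
/u/ (between /b/ and /m/) occurs before a nasal consonant → [ũ] by rule 1.
/m/ (word-final) is unaffected → [m].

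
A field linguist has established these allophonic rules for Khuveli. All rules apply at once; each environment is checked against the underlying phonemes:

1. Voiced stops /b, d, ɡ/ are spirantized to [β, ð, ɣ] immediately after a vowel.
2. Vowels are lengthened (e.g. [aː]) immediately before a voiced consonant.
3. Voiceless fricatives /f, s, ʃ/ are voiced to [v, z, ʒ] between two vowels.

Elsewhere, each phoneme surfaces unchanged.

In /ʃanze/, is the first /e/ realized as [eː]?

No

/e/ — word-final; rule 2 does not apply here → [e].
The actual realization is [e], not [eː].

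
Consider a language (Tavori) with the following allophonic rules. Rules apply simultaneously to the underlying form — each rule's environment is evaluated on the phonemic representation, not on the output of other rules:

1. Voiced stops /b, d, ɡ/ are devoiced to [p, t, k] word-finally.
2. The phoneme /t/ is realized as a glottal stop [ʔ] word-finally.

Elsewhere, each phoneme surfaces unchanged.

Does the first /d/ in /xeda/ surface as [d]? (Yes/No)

/d/ (between /e/ and /a/) is in the target of rule 1 but the environment (word-finally) is not met → [d].
The actual realization is [d], which matches [d].

Yes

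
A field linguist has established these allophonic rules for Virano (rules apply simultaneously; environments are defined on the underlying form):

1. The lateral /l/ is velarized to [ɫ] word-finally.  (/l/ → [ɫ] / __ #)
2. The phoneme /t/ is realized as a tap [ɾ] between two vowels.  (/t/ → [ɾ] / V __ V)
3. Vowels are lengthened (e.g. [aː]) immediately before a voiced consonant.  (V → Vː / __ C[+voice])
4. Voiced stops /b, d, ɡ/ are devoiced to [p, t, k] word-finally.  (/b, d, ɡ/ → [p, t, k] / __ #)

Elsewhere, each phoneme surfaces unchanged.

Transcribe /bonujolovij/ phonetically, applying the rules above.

/b/ — word-initial; rule 4 does not apply here → [b].
/o/ meets the environment for rule 3 (before a voiced consonant) → [oː].
/n/ — not in any rule's target class → [n].
/u/ meets the environment for rule 3 (before a voiced consonant) → [uː].
/j/ stays [j].
Rule 3 applies to /o/ (between /j/ and /l/: before a voiced consonant) → [oː].
/l/ (between /o/ and /o/) is in the target of rule 1 but the environment (word-finally) is not met → [l].
/o/ — between /l/ and /v/, before a voiced consonant — surfaces as [oː] (rule 3).
/v/ stays [v].
/i/ (between /v/ and /j/): before a voiced consonant, so rule 3 applies → [iː].
/j/ — not in any rule's target class → [j].

[boːnuːjoːloːviːj]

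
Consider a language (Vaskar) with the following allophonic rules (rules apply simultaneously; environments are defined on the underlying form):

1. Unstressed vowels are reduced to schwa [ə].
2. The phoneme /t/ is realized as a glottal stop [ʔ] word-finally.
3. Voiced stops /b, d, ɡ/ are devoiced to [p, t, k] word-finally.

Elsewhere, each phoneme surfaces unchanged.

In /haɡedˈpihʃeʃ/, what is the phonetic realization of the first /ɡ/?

[ɡ]

/ɡ/ (between /a/ and /e/) fails the environment for rule 3, so it stays [ɡ].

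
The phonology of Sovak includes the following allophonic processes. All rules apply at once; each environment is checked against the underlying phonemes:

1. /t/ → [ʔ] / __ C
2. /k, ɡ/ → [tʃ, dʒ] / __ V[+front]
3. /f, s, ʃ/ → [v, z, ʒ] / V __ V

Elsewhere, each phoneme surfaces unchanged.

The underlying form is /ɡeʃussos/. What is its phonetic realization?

[dʒeʒussos]

/ɡ/ (word-initial) occurs before a front vowel → [dʒ] by rule 2.
/e/ (between /ɡ/ and /ʃ/): no rule targets it → [e].
/ʃ/ meets the environment for rule 3 (between two vowels) → [ʒ].
/u/ stays [u].
/s/ — between /u/ and /s/; rule 3 does not apply here → [s].
/s/ — between /s/ and /o/; rule 3 does not apply here → [s].
/o/ (between /s/ and /s/): no rule targets it → [o].
/s/ (word-final) fails the environment for rule 3, so it stays [s].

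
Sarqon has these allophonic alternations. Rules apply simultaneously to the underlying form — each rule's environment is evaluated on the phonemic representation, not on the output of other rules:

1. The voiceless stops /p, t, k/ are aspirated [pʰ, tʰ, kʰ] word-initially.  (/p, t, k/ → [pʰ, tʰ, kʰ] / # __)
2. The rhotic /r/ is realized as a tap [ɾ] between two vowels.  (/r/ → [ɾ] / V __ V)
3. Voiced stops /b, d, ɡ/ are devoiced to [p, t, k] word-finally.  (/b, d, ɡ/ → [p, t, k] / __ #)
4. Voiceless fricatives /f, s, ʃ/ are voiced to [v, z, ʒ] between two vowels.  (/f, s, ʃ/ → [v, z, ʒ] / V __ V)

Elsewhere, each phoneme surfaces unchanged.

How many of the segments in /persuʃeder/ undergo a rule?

2

Segments that undergo a rule: /p/ → [pʰ] (rule 1); /ʃ/ → [ʒ] (rule 4).
All other segments surface unchanged.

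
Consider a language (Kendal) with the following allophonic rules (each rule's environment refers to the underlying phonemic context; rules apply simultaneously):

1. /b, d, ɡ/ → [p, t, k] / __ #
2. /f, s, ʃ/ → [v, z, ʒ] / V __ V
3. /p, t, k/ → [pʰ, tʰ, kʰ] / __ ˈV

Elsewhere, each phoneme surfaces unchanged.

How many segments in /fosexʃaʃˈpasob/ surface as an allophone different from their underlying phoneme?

4

Segments that undergo a rule: /s/ → [z] (rule 2); /p/ → [pʰ] (rule 3); /s/ → [z] (rule 2); /b/ → [p] (rule 1).
All other segments surface unchanged.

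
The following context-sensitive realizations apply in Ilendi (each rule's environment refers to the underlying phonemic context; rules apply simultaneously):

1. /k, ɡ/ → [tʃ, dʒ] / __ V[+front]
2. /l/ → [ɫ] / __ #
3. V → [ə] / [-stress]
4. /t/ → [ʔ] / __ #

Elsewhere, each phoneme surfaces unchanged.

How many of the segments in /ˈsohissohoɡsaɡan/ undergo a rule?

Segments that undergo a rule: /i/ → [ə] (rule 3); /o/ → [ə] (rule 3); /o/ → [ə] (rule 3); /a/ → [ə] (rule 3); /a/ → [ə] (rule 3).
All other segments surface unchanged.

5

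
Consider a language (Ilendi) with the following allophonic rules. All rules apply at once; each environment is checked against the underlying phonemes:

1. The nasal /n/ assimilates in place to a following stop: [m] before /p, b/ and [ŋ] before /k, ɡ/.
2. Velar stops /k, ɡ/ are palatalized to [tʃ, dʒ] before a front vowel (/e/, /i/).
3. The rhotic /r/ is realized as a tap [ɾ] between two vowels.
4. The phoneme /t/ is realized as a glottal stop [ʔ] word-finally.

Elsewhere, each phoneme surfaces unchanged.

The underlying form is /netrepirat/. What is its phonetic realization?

/n/ — word-initial; rule 1 does not apply here → [n].
/e/ (between /n/ and /t/) is unaffected → [e].
/t/ — between /e/ and /r/; rule 4 does not apply here → [t].
/r/ (between /t/ and /e/) fails the environment for rule 3, so it stays [r].
/e/ (between /r/ and /p/): no rule targets it → [e].
/p/ (between /e/ and /i/) is unaffected → [p].
/i/ — not in any rule's target class → [i].
Rule 3 applies to /r/ (between /i/ and /a/: between two vowels) → [ɾ].
/a/ (between /r/ and /t/): no rule targets it → [a].
/t/ (word-final): word-finally, so rule 4 applies → [ʔ].

[netrepiɾaʔ]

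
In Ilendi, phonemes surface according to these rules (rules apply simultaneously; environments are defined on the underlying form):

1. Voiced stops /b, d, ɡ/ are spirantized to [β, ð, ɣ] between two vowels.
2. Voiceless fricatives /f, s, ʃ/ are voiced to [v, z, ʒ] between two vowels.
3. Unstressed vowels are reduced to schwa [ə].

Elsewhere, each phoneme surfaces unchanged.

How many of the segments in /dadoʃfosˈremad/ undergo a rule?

5

Segments that undergo a rule: /a/ → [ə] (rule 3); /d/ → [ð] (rule 1); /o/ → [ə] (rule 3); /o/ → [ə] (rule 3); /a/ → [ə] (rule 3).
All other segments surface unchanged.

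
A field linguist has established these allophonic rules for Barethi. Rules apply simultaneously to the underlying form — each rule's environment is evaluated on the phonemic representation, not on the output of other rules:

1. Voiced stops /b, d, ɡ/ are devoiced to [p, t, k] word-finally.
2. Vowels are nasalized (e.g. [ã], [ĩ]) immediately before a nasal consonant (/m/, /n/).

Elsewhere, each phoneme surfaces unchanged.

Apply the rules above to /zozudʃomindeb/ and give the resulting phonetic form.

[zozudʃõmĩndep]

/z/ — not in any rule's target class → [z].
/o/ (between /z/ and /z/) is in the target of rule 2 but the environment (before a nasal consonant) is not met → [o].
/z/ (between /o/ and /u/): no rule targets it → [z].
/u/ — between /z/ and /d/; rule 2 does not apply here → [u].
/d/ (between /u/ and /ʃ/) fails the environment for rule 1, so it stays [d].
/ʃ/ (between /d/ and /o/): no rule targets it → [ʃ].
Rule 2 applies to /o/ (between /ʃ/ and /m/: before a nasal consonant) → [õ].
/m/ (between /o/ and /i/): no rule targets it → [m].
/i/ — between /m/ and /n/, before a nasal consonant — surfaces as [ĩ] (rule 2).
/n/ — not in any rule's target class → [n].
/d/ (between /n/ and /e/) fails the environment for rule 1, so it stays [d].
/e/ (between /d/ and /b/): rule 2 targets it, but not before a nasal consonant → unchanged [e].
/b/ (word-final): word-finally, so rule 1 applies → [p].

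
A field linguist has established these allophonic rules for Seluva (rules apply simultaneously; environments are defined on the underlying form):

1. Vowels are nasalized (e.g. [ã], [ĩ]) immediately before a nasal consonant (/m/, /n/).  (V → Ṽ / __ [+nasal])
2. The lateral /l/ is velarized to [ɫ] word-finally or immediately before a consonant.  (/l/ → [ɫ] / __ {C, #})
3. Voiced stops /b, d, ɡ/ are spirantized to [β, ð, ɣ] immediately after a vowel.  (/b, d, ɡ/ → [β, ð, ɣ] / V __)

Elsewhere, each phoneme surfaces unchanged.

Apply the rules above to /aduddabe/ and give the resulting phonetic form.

/a/ — word-initial; rule 1 does not apply here → [a].
Rule 3 applies to /d/ (between /a/ and /u/: immediately after a vowel) → [ð].
/u/ (between /d/ and /d/) is in the target of rule 1 but the environment (before a nasal consonant) is not met → [u].
Rule 3 applies to /d/ (between /u/ and /d/: immediately after a vowel) → [ð].
/d/ (between /d/ and /a/): rule 3 targets it, but not immediately after a vowel → unchanged [d].
/a/ — between /d/ and /b/; rule 1 does not apply here → [a].
Rule 3 applies to /b/ (between /a/ and /e/: immediately after a vowel) → [β].
/e/ (word-final): rule 1 targets it, but not before a nasal consonant → unchanged [e].

[aðuðdaβe]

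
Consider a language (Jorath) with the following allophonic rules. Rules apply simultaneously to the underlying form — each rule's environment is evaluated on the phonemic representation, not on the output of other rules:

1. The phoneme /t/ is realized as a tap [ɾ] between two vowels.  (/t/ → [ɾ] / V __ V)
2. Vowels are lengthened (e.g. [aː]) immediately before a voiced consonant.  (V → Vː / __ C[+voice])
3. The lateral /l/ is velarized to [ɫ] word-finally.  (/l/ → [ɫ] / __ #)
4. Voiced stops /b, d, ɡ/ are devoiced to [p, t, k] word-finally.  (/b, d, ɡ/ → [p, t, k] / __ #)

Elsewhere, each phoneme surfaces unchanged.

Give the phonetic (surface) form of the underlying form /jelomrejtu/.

/j/ stays [j].
/e/ meets the environment for rule 2 (before a voiced consonant) → [eː].
/l/ — between /e/ and /o/; rule 3 does not apply here → [l].
/o/ (between /l/ and /m/) occurs before a voiced consonant → [oː] by rule 2.
/m/ (between /o/ and /r/): no rule targets it → [m].
/r/ — not in any rule's target class → [r].
/e/ (between /r/ and /j/): before a voiced consonant, so rule 2 applies → [eː].
/j/ (between /e/ and /t/): no rule targets it → [j].
/t/ (between /j/ and /u/) fails the environment for rule 1, so it stays [t].
/u/ — word-final; rule 2 does not apply here → [u].

[jeːloːmreːjtu]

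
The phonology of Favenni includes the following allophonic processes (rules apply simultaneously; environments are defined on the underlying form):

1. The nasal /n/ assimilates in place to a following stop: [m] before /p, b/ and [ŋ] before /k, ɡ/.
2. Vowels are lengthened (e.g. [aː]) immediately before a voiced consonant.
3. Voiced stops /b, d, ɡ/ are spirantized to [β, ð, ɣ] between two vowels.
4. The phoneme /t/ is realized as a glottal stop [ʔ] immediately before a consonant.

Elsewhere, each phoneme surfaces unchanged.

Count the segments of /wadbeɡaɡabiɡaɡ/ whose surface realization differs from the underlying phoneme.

10

Segments that undergo a rule: /a/ → [aː] (rule 2); /e/ → [eː] (rule 2); /ɡ/ → [ɣ] (rule 3); /a/ → [aː] (rule 2); /ɡ/ → [ɣ] (rule 3); /a/ → [aː] (rule 2); /b/ → [β] (rule 3); /i/ → [iː] (rule 2); /ɡ/ → [ɣ] (rule 3); /a/ → [aː] (rule 2).
All other segments surface unchanged.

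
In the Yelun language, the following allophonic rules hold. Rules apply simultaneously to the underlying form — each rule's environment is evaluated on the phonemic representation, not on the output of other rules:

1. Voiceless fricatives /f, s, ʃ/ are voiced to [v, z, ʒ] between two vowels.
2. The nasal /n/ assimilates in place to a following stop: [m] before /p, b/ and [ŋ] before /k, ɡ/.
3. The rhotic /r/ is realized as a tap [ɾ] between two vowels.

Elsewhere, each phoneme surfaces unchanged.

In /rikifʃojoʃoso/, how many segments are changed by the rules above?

2

Segments that undergo a rule: /ʃ/ → [ʒ] (rule 1); /s/ → [z] (rule 1).
All other segments surface unchanged.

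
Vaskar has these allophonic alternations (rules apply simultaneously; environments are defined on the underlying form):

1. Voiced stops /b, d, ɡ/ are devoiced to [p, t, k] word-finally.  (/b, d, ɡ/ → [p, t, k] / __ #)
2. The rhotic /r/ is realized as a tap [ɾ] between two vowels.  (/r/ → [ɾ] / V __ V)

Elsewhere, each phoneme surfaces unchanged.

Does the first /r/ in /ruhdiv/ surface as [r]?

Yes

/r/ (word-initial) is in the target of rule 2 but the environment (between two vowels) is not met → [r].
The actual realization is [r], which matches [r].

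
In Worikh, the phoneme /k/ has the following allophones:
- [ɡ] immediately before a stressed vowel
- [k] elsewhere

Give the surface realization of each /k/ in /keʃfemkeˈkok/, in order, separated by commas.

Occurrence 1 (position 1): no conditioning environment matches → elsewhere allophone [k].
Occurrence 2 (position 7): no conditioning environment matches → elsewhere allophone [k].
Occurrence 3 (position 9): immediately before a stressed vowel → [ɡ].
Occurrence 4 (position 11): no conditioning environment matches → elsewhere allophone [k].

[k], [k], [ɡ], [k]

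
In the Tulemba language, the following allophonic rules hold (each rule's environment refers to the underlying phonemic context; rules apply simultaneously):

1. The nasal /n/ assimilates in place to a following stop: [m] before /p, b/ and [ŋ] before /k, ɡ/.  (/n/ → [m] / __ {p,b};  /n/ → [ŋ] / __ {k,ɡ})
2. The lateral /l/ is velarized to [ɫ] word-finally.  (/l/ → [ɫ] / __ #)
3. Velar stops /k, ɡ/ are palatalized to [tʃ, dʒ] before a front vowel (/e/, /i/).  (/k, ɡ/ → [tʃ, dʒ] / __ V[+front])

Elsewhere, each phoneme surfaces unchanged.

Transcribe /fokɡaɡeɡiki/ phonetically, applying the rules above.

/f/ (word-initial) is unaffected → [f].
/o/ (between /f/ and /k/): no rule targets it → [o].
/k/ (between /o/ and /ɡ/) fails the environment for rule 3, so it stays [k].
/ɡ/ (between /k/ and /a/) fails the environment for rule 3, so it stays [ɡ].
/a/ stays [a].
/ɡ/ — between /a/ and /e/, before a front vowel — surfaces as [dʒ] (rule 3).
/e/ (between /ɡ/ and /ɡ/): no rule targets it → [e].
/ɡ/ — between /e/ and /i/, before a front vowel — surfaces as [dʒ] (rule 3).
/i/ (between /ɡ/ and /k/) is unaffected → [i].
/k/ (between /i/ and /i/): before a front vowel, so rule 3 applies → [tʃ].
/i/ (word-final): no rule targets it → [i].

[fokɡadʒedʒitʃi]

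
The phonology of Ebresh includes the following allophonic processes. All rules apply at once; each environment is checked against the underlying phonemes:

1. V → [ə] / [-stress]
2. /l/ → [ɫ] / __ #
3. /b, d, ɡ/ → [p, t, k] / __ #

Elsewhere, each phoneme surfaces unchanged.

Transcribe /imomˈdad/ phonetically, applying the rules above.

/i/ (word-initial): in an unstressed syllable, so rule 1 applies → [ə].
/m/ (between /i/ and /o/) is unaffected → [m].
/o/ — between /m/ and /m/, in an unstressed syllable — surfaces as [ə] (rule 1).
/m/ — not in any rule's target class → [m].
/d/ (between /m/ and /a/) is in the target of rule 3 but the environment (word-finally) is not met → [d].
/a/ — between /d/ and /d/; rule 1 does not apply here → [a].
/d/ meets the environment for rule 3 (word-finally) → [t].

[əməmˈdat]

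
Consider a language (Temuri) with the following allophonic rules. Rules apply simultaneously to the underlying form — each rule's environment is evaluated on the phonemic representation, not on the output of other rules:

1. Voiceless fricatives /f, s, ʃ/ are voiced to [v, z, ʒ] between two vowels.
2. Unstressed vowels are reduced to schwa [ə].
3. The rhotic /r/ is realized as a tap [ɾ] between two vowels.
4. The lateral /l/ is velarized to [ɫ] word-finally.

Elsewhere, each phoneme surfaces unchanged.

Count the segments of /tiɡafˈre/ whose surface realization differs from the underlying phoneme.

Segments that undergo a rule: /i/ → [ə] (rule 2); /a/ → [ə] (rule 2).
All other segments surface unchanged.

2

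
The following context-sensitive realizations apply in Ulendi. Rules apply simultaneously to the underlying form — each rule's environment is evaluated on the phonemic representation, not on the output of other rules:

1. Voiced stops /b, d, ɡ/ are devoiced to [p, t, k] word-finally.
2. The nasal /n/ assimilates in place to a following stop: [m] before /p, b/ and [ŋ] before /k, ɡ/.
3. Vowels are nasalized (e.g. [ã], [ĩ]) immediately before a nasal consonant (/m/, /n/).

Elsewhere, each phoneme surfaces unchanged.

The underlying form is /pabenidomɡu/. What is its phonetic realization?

/p/ (word-initial): no rule targets it → [p].
/a/ (between /p/ and /b/) is in the target of rule 3 but the environment (before a nasal consonant) is not met → [a].
/b/ (between /a/ and /e/): rule 1 targets it, but not word-finally → unchanged [b].
/e/ (between /b/ and /n/) occurs before a nasal consonant → [ẽ] by rule 3.
/n/ — between /e/ and /i/; rule 2 does not apply here → [n].
/i/ — between /n/ and /d/; rule 3 does not apply here → [i].
/d/ — between /i/ and /o/; rule 1 does not apply here → [d].
/o/ (between /d/ and /m/) occurs before a nasal consonant → [õ] by rule 3.
/m/ — not in any rule's target class → [m].
/ɡ/ (between /m/ and /u/): rule 1 targets it, but not word-finally → unchanged [ɡ].
/u/ (word-final): rule 3 targets it, but not before a nasal consonant → unchanged [u].

[pabẽnidõmɡu]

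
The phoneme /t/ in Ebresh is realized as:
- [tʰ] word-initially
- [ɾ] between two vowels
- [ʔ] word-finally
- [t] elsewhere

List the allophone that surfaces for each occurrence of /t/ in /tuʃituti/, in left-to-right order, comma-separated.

[tʰ], [ɾ], [ɾ]

Occurrence 1 (position 1): word-initially → [tʰ].
Occurrence 2 (position 5): between two vowels → [ɾ].
Occurrence 3 (position 7): between two vowels → [ɾ].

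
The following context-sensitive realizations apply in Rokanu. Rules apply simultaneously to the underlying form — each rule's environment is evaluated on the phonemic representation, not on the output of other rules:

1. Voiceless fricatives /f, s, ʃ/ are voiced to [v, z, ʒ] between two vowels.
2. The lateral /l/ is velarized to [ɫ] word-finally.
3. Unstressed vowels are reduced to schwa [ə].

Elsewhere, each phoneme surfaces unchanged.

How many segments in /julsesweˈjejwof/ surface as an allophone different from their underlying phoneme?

4

Segments that undergo a rule: /u/ → [ə] (rule 3); /e/ → [ə] (rule 3); /e/ → [ə] (rule 3); /o/ → [ə] (rule 3).
All other segments surface unchanged.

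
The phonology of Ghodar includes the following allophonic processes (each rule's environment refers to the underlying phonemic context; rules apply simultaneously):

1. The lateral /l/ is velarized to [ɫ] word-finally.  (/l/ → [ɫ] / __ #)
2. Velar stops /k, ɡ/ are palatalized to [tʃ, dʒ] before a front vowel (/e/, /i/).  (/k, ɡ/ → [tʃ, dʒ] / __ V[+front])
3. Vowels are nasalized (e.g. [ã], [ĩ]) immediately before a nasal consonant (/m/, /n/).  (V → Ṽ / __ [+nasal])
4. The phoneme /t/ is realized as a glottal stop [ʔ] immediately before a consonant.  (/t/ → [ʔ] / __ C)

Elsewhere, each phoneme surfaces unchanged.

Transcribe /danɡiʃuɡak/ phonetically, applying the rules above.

/a/ (between /d/ and /n/): before a nasal consonant, so rule 3 applies → [ã].
/ɡ/ meets the environment for rule 2 (before a front vowel) → [dʒ].
/i/ (between /ɡ/ and /ʃ/) is in the target of rule 3 but the environment (before a nasal consonant) is not met → [i].
/u/ (between /ʃ/ and /ɡ/) is in the target of rule 3 but the environment (before a nasal consonant) is not met → [u].
/ɡ/ (between /u/ and /a/) is in the target of rule 2 but the environment (before a front vowel) is not met → [ɡ].
/a/ — between /ɡ/ and /k/; rule 3 does not apply here → [a].
/k/ — word-final; rule 2 does not apply here → [k].

[dãndʒiʃuɡak]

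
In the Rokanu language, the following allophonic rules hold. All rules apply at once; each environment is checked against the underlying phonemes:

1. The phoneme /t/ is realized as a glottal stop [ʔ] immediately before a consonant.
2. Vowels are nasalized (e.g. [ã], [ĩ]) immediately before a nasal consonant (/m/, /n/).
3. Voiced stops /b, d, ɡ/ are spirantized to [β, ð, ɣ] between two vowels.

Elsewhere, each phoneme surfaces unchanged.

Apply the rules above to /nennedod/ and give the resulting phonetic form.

/e/ meets the environment for rule 2 (before a nasal consonant) → [ẽ].
/e/ (between /n/ and /d/) fails the environment for rule 2, so it stays [e].
/d/ (between /e/ and /o/): between two vowels, so rule 3 applies → [ð].
/o/ (between /d/ and /d/) fails the environment for rule 2, so it stays [o].
/d/ (word-final): rule 3 targets it, but not between two vowels → unchanged [d].

[nẽnneðod]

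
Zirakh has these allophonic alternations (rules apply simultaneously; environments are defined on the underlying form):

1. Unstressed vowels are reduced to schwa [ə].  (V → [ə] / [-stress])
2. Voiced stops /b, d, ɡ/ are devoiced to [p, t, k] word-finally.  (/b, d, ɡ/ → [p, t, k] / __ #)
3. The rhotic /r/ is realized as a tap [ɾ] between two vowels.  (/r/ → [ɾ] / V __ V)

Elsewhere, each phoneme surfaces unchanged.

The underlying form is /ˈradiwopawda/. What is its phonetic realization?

/r/ (word-initial) is in the target of rule 3 but the environment (between two vowels) is not met → [r].
/a/ — between /r/ and /d/; rule 1 does not apply here → [a].
/d/ (between /a/ and /i/) fails the environment for rule 2, so it stays [d].
/i/ meets the environment for rule 1 (in an unstressed syllable) → [ə].
/w/ stays [w].
/o/ meets the environment for rule 1 (in an unstressed syllable) → [ə].
/p/ (between /o/ and /a/): no rule targets it → [p].
Rule 1 applies to /a/ (between /p/ and /w/: in an unstressed syllable) → [ə].
/w/ (between /a/ and /d/) is unaffected → [w].
/d/ — between /w/ and /a/; rule 2 does not apply here → [d].
/a/ (word-final): in an unstressed syllable, so rule 1 applies → [ə].

[ˈradəwəpəwdə]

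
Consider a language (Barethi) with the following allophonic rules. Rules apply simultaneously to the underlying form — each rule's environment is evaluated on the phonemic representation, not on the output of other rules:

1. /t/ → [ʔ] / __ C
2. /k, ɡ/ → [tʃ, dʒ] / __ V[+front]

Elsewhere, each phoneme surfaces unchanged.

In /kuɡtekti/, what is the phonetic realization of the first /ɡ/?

/ɡ/ (between /u/ and /t/) is in the target of rule 2 but the environment (before a front vowel) is not met → [ɡ].

[ɡ]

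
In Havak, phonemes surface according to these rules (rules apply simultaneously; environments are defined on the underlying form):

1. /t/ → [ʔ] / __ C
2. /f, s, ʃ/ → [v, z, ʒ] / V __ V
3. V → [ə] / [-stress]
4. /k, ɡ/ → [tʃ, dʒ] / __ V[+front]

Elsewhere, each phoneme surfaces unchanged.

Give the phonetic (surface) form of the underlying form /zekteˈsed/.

/z/ — not in any rule's target class → [z].
Rule 3 applies to /e/ (between /z/ and /k/: in an unstressed syllable) → [ə].
/k/ (between /e/ and /t/): rule 4 targets it, but not before a front vowel → unchanged [k].
/t/ — between /k/ and /e/; rule 1 does not apply here → [t].
/e/ meets the environment for rule 3 (in an unstressed syllable) → [ə].
/s/ (between /e/ and /e/): between two vowels, so rule 2 applies → [z].
/e/ (between /s/ and /d/) fails the environment for rule 3, so it stays [e].
/d/ (word-final) is unaffected → [d].

[zəktəˈzed]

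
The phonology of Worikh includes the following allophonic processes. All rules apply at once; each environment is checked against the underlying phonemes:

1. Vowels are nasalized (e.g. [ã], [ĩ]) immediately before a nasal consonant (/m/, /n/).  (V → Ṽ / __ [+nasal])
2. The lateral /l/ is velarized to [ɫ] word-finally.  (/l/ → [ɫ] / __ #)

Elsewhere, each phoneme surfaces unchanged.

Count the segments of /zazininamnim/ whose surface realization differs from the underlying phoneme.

Segments that undergo a rule: /i/ → [ĩ] (rule 1); /i/ → [ĩ] (rule 1); /a/ → [ã] (rule 1); /i/ → [ĩ] (rule 1).
All other segments surface unchanged.

4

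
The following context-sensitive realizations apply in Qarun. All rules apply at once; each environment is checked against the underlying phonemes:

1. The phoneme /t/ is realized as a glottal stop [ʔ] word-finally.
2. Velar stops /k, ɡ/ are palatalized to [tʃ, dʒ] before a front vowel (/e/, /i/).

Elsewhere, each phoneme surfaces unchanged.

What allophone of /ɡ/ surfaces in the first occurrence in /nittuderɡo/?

/ɡ/ (between /r/ and /o/): rule 2 targets it, but not before a front vowel → unchanged [ɡ].

[ɡ]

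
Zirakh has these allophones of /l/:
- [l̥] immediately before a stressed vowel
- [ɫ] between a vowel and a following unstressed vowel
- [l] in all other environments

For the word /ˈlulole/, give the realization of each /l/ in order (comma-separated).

Occurrence 1 (position 1): immediately before a stressed vowel → [l̥].
Occurrence 2 (position 3): between a vowel and a following unstressed vowel → [ɫ].
Occurrence 3 (position 5): between a vowel and a following unstressed vowel → [ɫ].

[l̥], [ɫ], [ɫ]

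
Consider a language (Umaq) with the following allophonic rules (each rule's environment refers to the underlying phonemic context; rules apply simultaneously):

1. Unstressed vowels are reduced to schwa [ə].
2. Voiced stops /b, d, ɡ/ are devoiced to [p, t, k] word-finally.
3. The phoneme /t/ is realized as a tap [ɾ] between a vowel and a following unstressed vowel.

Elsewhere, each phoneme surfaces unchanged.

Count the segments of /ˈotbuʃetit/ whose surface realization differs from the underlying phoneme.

Segments that undergo a rule: /u/ → [ə] (rule 1); /e/ → [ə] (rule 1); /t/ → [ɾ] (rule 3); /i/ → [ə] (rule 1).
All other segments surface unchanged.

4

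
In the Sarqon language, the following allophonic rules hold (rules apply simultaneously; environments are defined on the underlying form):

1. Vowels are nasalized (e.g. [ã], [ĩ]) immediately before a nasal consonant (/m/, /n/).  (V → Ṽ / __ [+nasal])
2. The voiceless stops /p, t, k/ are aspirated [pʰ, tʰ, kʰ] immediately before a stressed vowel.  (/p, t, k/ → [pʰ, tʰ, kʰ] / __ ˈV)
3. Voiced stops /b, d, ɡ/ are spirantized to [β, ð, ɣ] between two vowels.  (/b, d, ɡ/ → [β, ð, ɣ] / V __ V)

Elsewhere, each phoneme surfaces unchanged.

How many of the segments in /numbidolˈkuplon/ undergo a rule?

Segments that undergo a rule: /u/ → [ũ] (rule 1); /d/ → [ð] (rule 3); /k/ → [kʰ] (rule 2); /o/ → [õ] (rule 1).
All other segments surface unchanged.

4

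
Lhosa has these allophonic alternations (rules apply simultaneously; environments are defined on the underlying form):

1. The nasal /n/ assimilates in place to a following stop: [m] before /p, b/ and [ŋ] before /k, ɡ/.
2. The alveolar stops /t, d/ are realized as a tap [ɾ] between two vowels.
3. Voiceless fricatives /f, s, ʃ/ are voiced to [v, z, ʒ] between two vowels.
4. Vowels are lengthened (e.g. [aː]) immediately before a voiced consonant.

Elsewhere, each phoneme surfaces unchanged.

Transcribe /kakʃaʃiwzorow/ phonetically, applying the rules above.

[kakʃaʒiːwzoːroːw]

/a/ — between /k/ and /k/; rule 4 does not apply here → [a].
/ʃ/ — between /k/ and /a/; rule 3 does not apply here → [ʃ].
/a/ (between /ʃ/ and /ʃ/) is in the target of rule 4 but the environment (before a voiced consonant) is not met → [a].
/ʃ/ (between /a/ and /i/): between two vowels, so rule 3 applies → [ʒ].
/i/ (between /ʃ/ and /w/) occurs before a voiced consonant → [iː] by rule 4.
/o/ meets the environment for rule 4 (before a voiced consonant) → [oː].
/o/ — between /r/ and /w/, before a voiced consonant — surfaces as [oː] (rule 4).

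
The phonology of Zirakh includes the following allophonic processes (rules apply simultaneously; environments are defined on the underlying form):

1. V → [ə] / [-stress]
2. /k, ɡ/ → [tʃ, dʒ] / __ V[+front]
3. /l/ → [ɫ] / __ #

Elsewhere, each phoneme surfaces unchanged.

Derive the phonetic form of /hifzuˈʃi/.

[həfzəˈʃi]

/h/ — not in any rule's target class → [h].
/i/ — between /h/ and /f/, in an unstressed syllable — surfaces as [ə] (rule 1).
/f/ (between /i/ and /z/) is unaffected → [f].
/z/ stays [z].
/u/ meets the environment for rule 1 (in an unstressed syllable) → [ə].
/ʃ/ — not in any rule's target class → [ʃ].
/i/ (word-final): rule 1 targets it, but not in an unstressed syllable → unchanged [i].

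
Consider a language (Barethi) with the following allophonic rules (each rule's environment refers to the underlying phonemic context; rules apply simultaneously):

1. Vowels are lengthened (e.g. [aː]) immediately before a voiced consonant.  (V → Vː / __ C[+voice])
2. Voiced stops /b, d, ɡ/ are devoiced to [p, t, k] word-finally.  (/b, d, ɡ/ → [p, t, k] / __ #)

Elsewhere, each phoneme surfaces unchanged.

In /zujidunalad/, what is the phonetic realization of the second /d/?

/d/ (word-final): word-finally, so rule 2 applies → [t].

[t]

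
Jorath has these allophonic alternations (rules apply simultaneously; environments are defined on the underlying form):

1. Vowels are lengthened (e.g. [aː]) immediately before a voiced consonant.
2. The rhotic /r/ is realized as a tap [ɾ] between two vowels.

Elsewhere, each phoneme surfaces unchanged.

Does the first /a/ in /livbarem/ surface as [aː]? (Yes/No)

/a/ (between /b/ and /r/): before a voiced consonant, so rule 1 applies → [aː].
The actual realization is [aː], which matches [aː].

Yes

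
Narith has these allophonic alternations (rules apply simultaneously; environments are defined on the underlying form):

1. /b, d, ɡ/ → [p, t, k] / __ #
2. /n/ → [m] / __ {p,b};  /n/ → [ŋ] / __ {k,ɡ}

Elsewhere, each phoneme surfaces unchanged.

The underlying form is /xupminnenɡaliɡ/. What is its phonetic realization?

/x/ — not in any rule's target class → [x].
/u/ stays [u].
/p/ (between /u/ and /m/): no rule targets it → [p].
/m/ (between /p/ and /i/) is unaffected → [m].
/i/ (between /m/ and /n/): no rule targets it → [i].
/n/ (between /i/ and /n/) fails the environment for rule 2, so it stays [n].
/n/ (between /n/ and /e/): rule 2 targets it, but not before a labial or velar stop → unchanged [n].
/e/ (between /n/ and /n/) is unaffected → [e].
Rule 2 applies to /n/ (between /e/ and /ɡ/: before a labial or velar stop) → [ŋ].
/ɡ/ (between /n/ and /a/): rule 1 targets it, but not word-finally → unchanged [ɡ].
/a/ (between /ɡ/ and /l/) is unaffected → [a].
/l/ stays [l].
/i/ stays [i].
/ɡ/ meets the environment for rule 1 (word-finally) → [k].

[xupminneŋɡalik]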